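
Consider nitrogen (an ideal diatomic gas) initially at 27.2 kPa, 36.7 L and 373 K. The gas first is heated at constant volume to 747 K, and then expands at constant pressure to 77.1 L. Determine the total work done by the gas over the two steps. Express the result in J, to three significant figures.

W_total ≈ 2200 J

Step 1 (isochoric): W = 0 (constant volume).
After step 1: P = 54.47 kPa (V unchanged).
Step 2 (isobaric): W = PΔV = (54.47 kPa)(77.1 − 36.7 L) = 2201 J.
W_total = 0 + 2201 = 2201 J.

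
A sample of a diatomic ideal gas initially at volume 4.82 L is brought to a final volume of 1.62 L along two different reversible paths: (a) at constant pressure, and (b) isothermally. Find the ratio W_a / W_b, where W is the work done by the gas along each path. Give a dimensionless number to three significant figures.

W_a / W_b ≈ 0.609

Path (a) isobaric: W = P₁(V₂ − V₁) → W_a/(P₁V₁) = -0.6639.
Path (b) isothermal: W = P₁V₁ ln(V₂/V₁) → W_b/(P₁V₁) = -1.09.
W_a / W_b = -0.6639 / -1.09 = 0.6089.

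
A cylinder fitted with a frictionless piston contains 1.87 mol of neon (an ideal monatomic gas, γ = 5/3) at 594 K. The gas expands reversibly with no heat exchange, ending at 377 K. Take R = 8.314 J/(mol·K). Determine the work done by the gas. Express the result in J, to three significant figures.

W ≈ 5060 J

Adiabatic ⇒ Q = 0, so W_by = −ΔU = nCᵥ(T₁ − T₂).
Cᵥ = 3R/2 = 12.47 J/(mol·K).
W = (1.87)(12.47)(594 − 377) = 5061 J.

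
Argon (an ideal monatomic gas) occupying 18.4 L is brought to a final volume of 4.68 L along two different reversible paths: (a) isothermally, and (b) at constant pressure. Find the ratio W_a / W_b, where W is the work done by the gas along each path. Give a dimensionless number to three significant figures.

Path (a) isothermal: W = P₁V₁ ln(V₂/V₁) → W_a/(P₁V₁) = -1.369.
Path (b) isobaric: W = P₁(V₂ − V₁) → W_b/(P₁V₁) = -0.7457.
W_a / W_b = -1.369 / -0.7457 = 1.836.

W_a / W_b ≈ 1.84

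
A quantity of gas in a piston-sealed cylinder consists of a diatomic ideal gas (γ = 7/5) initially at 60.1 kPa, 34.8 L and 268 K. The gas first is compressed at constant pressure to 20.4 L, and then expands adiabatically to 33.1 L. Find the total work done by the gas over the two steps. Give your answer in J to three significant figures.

W_total ≈ -326 J

Step 1 (isobaric): W = PΔV = (60.1 kPa)(20.4 − 34.8 L) = -865.4 J.
After step 1: P = 60.1 kPa, V = 20.4 L, T = 157.1 K.
Step 2 (adiabatic): W = (P₁V₁ − P₂V₂)/(γ−1) = (1226 − 1010)/0.4 = 539.5 J.
W_total = -865.4 + 539.5 = -325.9 J.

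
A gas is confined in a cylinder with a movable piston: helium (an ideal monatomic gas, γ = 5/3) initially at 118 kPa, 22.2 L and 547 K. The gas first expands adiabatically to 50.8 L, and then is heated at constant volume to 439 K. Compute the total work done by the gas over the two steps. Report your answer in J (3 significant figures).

W_total ≈ 1670 J

Step 1 (adiabatic): W = (P₁V₁ − P₂V₂)/(γ−1) = (2620 − 1509)/0.667 = 1667 J.
Step 2 (isochoric): W = 0 (constant volume).
W_total = 1667 + 0 = 1667 J.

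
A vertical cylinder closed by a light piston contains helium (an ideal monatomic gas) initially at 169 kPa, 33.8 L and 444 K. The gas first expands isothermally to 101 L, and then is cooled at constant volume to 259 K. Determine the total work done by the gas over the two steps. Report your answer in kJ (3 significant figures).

Step 1 (isothermal): W = P₁V₁ ln(V₂/V₁) = (5712) ln(101/33.8) = 6253 J.
Step 2 (isochoric): W = 0 (constant volume).
W_total = 6253 + 0 = 6253 J.

W_total ≈ 6.25 kJ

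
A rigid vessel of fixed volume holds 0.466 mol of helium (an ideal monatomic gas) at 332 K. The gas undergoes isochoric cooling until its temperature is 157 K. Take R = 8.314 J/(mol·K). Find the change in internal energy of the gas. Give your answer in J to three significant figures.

Constant volume ⇒ W = 0, so Q = ΔU = nCᵥΔT with Cᵥ = 3R/2 = 12.47 J/(mol·K).
ΔU = (0.466)(12.47)(157 − 332) = -1017 J.

ΔU ≈ -1020 J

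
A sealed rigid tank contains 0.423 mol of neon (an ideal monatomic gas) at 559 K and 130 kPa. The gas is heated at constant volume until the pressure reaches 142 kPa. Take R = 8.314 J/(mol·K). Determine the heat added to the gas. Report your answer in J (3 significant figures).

Constant volume ⇒ W = 0, so Q = ΔU = nCᵥΔT with Cᵥ = 3R/2 = 12.47 J/(mol·K).
At constant V, T₂/T₁ = P₂/P₁ ⇒ ΔT = T₁(P₂/P₁ − 1) = 559·(142/130 − 1) = 51.6 K.
ΔU = (0.423)(12.47)(51.6) = 272.2 J.

Q ≈ 272 J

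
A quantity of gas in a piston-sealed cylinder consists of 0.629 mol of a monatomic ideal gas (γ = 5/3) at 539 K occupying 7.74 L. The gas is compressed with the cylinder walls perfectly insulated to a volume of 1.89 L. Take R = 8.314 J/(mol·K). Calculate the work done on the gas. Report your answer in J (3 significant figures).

Adiabatic: TV^(γ−1) = const with γ = 5/3.
T₂ = T₁ (V₁/V₂)^(γ−1) = 539 × (7.74/1.89)^0.667 = 539 × 2.56 = 1380 K.
W_by = nCᵥ(T₁ − T₂) = (0.629)(12.47)(539 − 1380) = -6594 J.
Work on gas = −W_by = 6594 J.

W ≈ 6590 J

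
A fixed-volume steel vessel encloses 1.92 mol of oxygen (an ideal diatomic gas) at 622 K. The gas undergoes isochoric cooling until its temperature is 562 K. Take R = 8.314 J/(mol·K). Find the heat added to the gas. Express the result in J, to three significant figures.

Constant volume ⇒ W = 0, so Q = ΔU = nCᵥΔT with Cᵥ = 5R/2 = 20.79 J/(mol·K).
ΔU = (1.92)(20.79)(562 − 622) = -2394 J.

Q ≈ -2390 J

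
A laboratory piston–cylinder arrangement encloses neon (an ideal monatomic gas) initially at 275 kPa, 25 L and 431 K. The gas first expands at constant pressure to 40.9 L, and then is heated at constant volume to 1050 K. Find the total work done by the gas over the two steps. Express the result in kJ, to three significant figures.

Step 1 (isobaric): W = PΔV = (275 kPa)(40.9 − 25 L) = 4372 J.
Step 2 (isochoric): W = 0 (constant volume).
W_total = 4372 + 0 = 4372 J.

W_total ≈ 4.37 kJ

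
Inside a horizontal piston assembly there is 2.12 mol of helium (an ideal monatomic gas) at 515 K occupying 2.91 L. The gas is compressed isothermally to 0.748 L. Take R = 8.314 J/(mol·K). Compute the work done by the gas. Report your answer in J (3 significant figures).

W ≈ -12300 J

Isothermal: W = nRT ln(V₂/V₁).
W = (2.12)(8.314)(515) × ln(0.748/2.91)
  = 9077 × -1.359
W_by_gas = -12331 J.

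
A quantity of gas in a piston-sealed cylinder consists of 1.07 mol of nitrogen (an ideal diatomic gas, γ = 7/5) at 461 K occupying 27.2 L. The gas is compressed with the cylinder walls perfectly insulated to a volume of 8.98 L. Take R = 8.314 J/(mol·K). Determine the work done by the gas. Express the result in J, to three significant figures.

W ≈ -5720 J

Adiabatic: TV^(γ−1) = const with γ = 7/5.
T₂ = T₁ (V₁/V₂)^(γ−1) = 461 × (27.2/8.98)^0.4 = 461 × 1.558 = 718.2 K.
W_by = nCᵥ(T₁ − T₂) = (1.07)(20.79)(461 − 718.2) = -5719 J.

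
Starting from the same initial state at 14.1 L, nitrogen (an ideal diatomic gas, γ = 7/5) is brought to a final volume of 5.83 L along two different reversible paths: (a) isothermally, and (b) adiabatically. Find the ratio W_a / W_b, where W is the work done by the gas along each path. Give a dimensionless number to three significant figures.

W_a / W_b ≈ 0.834

Path (a) isothermal: W = P₁V₁ ln(V₂/V₁) → W_a/(P₁V₁) = -0.8832.
Path (b) adiabatic: W = P₁V₁(1 − (V₁/V₂)^(γ−1))/(γ−1) → W_b/(P₁V₁) = -1.059.
W_a / W_b = -0.8832 / -1.059 = 0.8337.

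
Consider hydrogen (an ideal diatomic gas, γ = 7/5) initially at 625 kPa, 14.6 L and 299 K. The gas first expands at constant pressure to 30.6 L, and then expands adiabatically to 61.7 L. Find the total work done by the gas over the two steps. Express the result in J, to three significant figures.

W_total ≈ 21700 J

Step 1 (isobaric): W = PΔV = (625 kPa)(30.6 − 14.6 L) = 10000 J.
After step 1: P = 625 kPa, V = 30.6 L, T = 626.7 K.
Step 2 (adiabatic): W = (P₁V₁ − P₂V₂)/(γ−1) = (19125 − 14447)/0.4 = 11695 J.
W_total = 10000 + 11695 = 21695 J.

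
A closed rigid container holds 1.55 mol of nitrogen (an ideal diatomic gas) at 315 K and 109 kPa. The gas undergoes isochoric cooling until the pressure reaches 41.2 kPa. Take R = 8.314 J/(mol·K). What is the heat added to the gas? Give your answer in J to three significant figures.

Constant volume ⇒ W = 0, so Q = ΔU = nCᵥΔT with Cᵥ = 5R/2 = 20.79 J/(mol·K).
At constant V, T₂/T₁ = P₂/P₁ ⇒ ΔT = T₁(P₂/P₁ − 1) = 315·(41.2/109 − 1) = -195.9 K.
ΔU = (1.55)(20.79)(-195.9) = -6312 J.

Q ≈ -6310 J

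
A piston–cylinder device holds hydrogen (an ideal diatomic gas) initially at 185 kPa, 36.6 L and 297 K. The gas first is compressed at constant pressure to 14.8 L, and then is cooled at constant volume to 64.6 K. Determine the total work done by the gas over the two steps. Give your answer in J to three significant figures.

W_total ≈ -4030 J

Step 1 (isobaric): W = PΔV = (185 kPa)(14.8 − 36.6 L) = -4033 J.
Step 2 (isochoric): W = 0 (constant volume).
W_total = -4033 + 0 = -4033 J.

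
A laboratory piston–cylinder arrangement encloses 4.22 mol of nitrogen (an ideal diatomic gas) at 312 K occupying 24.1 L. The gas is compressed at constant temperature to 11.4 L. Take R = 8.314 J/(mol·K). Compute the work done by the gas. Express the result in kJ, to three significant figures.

W ≈ -8.19 kJ

Isothermal: W = nRT ln(V₂/V₁).
W = (4.22)(8.314)(312) × ln(11.4/24.1)
  = 10947 × -0.7486
W_by_gas = -8195 J.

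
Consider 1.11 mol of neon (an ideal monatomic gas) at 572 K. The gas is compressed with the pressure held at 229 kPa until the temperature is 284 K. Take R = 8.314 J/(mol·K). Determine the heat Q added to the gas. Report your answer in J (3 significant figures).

Isobaric: W = nRΔT = (1.11)(8.314)(-288) = -2658 J.
ΔU = nCᵥΔT with Cᵥ = 3R/2: ΔU = (1.11)(12.47)(-288) = -3987 J.
Q = ΔU + W = -3987 − 2658 = -6645 J.

Q ≈ -6640 J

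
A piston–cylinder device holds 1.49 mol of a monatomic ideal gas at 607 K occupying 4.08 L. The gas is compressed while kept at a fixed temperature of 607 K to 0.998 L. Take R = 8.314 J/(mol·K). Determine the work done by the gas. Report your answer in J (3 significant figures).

Isothermal: W = nRT ln(V₂/V₁).
W = (1.49)(8.314)(607) × ln(0.998/4.08)
  = 7519 × -1.408
W_by_gas = -10588 J.

W ≈ -10600 J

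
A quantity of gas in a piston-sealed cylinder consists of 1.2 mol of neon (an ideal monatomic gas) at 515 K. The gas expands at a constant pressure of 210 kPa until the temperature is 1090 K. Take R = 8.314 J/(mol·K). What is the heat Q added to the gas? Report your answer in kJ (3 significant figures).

Isobaric: W = nRΔT = (1.2)(8.314)(575) = 5737 J.
ΔU = nCᵥΔT with Cᵥ = 3R/2: ΔU = (1.2)(12.47)(575) = 8605 J.
Q = ΔU + W = 8605 + 5737 = 14342 J.

Q ≈ 14.3 kJ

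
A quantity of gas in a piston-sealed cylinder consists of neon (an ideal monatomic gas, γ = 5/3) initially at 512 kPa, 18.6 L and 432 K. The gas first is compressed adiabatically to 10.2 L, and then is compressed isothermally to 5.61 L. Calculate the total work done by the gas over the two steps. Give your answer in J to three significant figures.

W_total ≈ -15500 J

Step 1 (adiabatic): W = (P₁V₁ − P₂V₂)/(γ−1) = (9523 − 14214)/0.667 = -7037 J.
After step 1: P = 1394 kPa, V = 10.2 L, T = 644.8 K.
Step 2 (isothermal): W = P₁V₁ ln(V₂/V₁) = (14214) ln(5.61/10.2) = -8498 J.
W_total = -7037 − 8498 = -15534 J.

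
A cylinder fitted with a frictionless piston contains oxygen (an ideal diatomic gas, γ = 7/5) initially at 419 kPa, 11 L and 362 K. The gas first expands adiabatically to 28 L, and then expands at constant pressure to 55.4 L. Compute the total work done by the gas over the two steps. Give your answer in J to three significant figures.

Step 1 (adiabatic): W = (P₁V₁ − P₂V₂)/(γ−1) = (4609 − 3172)/0.4 = 3593 J.
After step 1: P = 113.3 kPa, V = 28 L, T = 249.1 K.
Step 2 (isobaric): W = PΔV = (113.3 kPa)(55.4 − 28 L) = 3104 J.
W_total = 3593 + 3104 = 6697 J.

W_total ≈ 6700 J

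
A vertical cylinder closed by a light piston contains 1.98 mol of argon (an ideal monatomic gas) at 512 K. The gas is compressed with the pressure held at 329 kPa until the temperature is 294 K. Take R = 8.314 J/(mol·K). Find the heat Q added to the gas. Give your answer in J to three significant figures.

Q ≈ -8970 J

Isobaric: W = nRΔT = (1.98)(8.314)(-218) = -3589 J.
ΔU = nCᵥΔT with Cᵥ = 3R/2: ΔU = (1.98)(12.47)(-218) = -5383 J.
Q = ΔU + W = -5383 − 3589 = -8972 J.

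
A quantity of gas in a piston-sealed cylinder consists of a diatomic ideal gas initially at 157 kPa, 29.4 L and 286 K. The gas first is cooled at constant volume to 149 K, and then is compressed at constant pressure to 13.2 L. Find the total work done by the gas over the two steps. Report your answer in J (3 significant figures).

Step 1 (isochoric): W = 0 (constant volume).
After step 1: P = 81.79 kPa (V unchanged).
Step 2 (isobaric): W = PΔV = (81.79 kPa)(13.2 − 29.4 L) = -1325 J.
W_total = 0 − 1325 = -1325 J.

W_total ≈ -1330 J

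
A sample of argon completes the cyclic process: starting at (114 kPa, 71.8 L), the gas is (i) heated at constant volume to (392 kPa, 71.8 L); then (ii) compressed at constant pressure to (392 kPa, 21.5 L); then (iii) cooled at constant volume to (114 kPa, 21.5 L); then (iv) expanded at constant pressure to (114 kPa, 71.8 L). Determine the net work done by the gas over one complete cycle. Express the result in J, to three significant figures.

Constant-volume legs do no work.
W(ii) = (392)(21.5 − 71.8) = -19718 J; W(iv) = (114)(71.8 − 21.5) = 5734 J.
W_net = -19718 + 5734 = -13983 J (the counter-clockwise enclosed area).

W_net ≈ -14000 J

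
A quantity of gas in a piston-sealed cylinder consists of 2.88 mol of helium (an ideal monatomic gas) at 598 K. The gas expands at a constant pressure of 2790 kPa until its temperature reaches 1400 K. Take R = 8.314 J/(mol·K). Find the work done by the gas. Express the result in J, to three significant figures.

W ≈ 19200 J

Isobaric: W = P ΔV = nR ΔT.
W = (2.88)(8.314)(1400 − 598) = 19203 J.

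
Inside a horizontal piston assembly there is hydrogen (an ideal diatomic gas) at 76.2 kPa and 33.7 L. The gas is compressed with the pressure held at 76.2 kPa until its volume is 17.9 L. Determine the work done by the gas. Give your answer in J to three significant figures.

Isobaric: W = P ΔV.
W = (76.2 kPa)(17.9 − 33.7 L) = (76.2)(-15.8) = -1204 J.

W ≈ -1200 J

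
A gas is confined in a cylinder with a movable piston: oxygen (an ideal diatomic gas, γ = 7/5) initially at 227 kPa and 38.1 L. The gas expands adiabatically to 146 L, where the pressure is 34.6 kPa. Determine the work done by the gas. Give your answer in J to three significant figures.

W ≈ 8990 J

Adiabatic: W = (P₁V₁ − P₂V₂)/(γ − 1) with γ = 7/5.
P₁V₁ = 8649 J, P₂V₂ = 5052 J.
W = (8649 − 5052) / 0.4 = 8993 J.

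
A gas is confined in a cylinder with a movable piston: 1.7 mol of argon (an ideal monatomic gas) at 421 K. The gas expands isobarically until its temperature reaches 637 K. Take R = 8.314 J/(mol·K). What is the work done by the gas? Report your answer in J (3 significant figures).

Isobaric: W = P ΔV = nR ΔT.
W = (1.7)(8.314)(637 − 421) = 3053 J.

W ≈ 3050 J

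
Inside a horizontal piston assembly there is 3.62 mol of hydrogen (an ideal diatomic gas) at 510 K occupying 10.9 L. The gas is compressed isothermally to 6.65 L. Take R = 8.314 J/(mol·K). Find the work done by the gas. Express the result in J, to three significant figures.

Isothermal: W = nRT ln(V₂/V₁).
W = (3.62)(8.314)(510) × ln(6.65/10.9)
  = 15349 × -0.4941
W_by_gas = -7585 J.

W ≈ -7580 J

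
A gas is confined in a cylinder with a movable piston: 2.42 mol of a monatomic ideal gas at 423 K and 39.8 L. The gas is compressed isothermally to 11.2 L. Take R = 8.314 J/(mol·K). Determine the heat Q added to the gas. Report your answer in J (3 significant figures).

Q ≈ -10800 J

Isothermal ⇒ ΔU = 0, so Q = W = nRT ln(V₂/V₁).
Q = (2.42)(8.314)(423) ln(11.2/39.8) = 8511 × -1.268 = -10791 J.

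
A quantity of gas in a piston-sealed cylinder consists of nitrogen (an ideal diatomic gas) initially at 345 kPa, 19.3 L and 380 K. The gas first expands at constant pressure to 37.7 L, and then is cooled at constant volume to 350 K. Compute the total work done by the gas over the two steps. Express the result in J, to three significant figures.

Step 1 (isobaric): W = PΔV = (345 kPa)(37.7 − 19.3 L) = 6348 J.
Step 2 (isochoric): W = 0 (constant volume).
W_total = 6348 + 0 = 6348 J.

W_total ≈ 6350 J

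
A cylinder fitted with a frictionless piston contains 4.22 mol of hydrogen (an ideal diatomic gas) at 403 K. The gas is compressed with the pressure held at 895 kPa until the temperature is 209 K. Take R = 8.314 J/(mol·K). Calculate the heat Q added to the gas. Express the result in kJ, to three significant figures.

Isobaric: W = nRΔT = (4.22)(8.314)(-194) = -6807 J.
ΔU = nCᵥΔT with Cᵥ = 5R/2: ΔU = (4.22)(20.79)(-194) = -17016 J.
Q = ΔU + W = -17016 − 6807 = -23823 J.

Q ≈ -23.8 kJ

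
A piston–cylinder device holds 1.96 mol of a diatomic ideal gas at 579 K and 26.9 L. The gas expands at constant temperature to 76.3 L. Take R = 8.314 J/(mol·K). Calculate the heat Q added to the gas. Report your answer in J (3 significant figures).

Q ≈ 9840 J

Isothermal ⇒ ΔU = 0, so Q = W = nRT ln(V₂/V₁).
Q = (1.96)(8.314)(579) ln(76.3/26.9) = 9435 × 1.043 = 9836 J.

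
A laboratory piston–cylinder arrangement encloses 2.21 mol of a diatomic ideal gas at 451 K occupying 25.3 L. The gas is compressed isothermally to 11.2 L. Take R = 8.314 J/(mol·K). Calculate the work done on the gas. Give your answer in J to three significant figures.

W ≈ 6750 J

Isothermal: W = nRT ln(V₂/V₁).
W = (2.21)(8.314)(451) × ln(11.2/25.3)
  = 8287 × -0.8149
W_by_gas = -6753 J; work on gas = −W_by = 6753 J.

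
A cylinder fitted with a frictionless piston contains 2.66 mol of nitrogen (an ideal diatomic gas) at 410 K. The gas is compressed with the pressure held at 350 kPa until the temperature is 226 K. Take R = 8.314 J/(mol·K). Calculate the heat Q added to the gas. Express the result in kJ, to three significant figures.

Q ≈ -14.2 kJ

Isobaric: W = nRΔT = (2.66)(8.314)(-184) = -4069 J.
ΔU = nCᵥΔT with Cᵥ = 5R/2: ΔU = (2.66)(20.79)(-184) = -10173 J.
Q = ΔU + W = -10173 − 4069 = -14242 J.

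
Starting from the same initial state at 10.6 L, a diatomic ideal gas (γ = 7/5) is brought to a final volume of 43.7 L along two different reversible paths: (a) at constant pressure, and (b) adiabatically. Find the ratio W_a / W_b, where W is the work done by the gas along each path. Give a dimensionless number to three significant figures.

W_a / W_b ≈ 2.89

Path (a) isobaric: W = P₁(V₂ − V₁) → W_a/(P₁V₁) = 3.123.
Path (b) adiabatic: W = P₁V₁(1 − (V₁/V₂)^(γ−1))/(γ−1) → W_b/(P₁V₁) = 1.081.
W_a / W_b = 3.123 / 1.081 = 2.888.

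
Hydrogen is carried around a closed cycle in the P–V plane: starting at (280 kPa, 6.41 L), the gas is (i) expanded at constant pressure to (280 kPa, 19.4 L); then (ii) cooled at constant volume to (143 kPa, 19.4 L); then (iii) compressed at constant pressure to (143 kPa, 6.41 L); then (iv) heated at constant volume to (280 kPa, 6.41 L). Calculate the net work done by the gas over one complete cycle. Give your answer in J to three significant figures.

Constant-volume legs do no work.
W(i) = (280)(19.4 − 6.41) = 3637 J; W(iii) = (143)(6.41 − 19.4) = -1858 J.
W_net = 3637 − 1858 = 1780 J (the clockwise enclosed area).

W_net ≈ 1780 J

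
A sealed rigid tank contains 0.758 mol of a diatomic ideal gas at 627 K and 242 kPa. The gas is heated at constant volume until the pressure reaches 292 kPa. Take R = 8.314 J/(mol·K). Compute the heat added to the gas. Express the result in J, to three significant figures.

Constant volume ⇒ W = 0, so Q = ΔU = nCᵥΔT with Cᵥ = 5R/2 = 20.79 J/(mol·K).
At constant V, T₂/T₁ = P₂/P₁ ⇒ ΔT = T₁(P₂/P₁ − 1) = 627·(292/242 − 1) = 129.5 K.
ΔU = (0.758)(20.79)(129.5) = 2041 J.

Q ≈ 2040 J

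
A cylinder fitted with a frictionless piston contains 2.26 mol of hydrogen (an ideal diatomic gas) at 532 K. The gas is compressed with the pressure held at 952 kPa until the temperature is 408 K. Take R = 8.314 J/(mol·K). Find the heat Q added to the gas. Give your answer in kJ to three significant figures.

Q ≈ -8.15 kJ

Isobaric: W = nRΔT = (2.26)(8.314)(-124) = -2330 J.
ΔU = nCᵥΔT with Cᵥ = 5R/2: ΔU = (2.26)(20.79)(-124) = -5825 J.
Q = ΔU + W = -5825 − 2330 = -8155 J.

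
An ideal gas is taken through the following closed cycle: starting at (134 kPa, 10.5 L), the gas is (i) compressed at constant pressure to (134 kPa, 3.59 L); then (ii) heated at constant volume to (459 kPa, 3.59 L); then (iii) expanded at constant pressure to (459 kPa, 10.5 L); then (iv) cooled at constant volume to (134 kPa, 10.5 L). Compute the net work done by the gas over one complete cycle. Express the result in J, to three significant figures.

W_net ≈ 2250 J

Constant-volume legs do no work.
W(i) = (134)(3.59 − 10.5) = -925.9 J; W(iii) = (459)(10.5 − 3.59) = 3172 J.
W_net = -925.9 + 3172 = 2246 J (the clockwise enclosed area).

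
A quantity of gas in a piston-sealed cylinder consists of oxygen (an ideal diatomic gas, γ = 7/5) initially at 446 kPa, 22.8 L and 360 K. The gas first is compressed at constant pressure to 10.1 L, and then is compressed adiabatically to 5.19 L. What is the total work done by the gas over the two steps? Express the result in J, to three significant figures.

W_total ≈ -9100 J

Step 1 (isobaric): W = PΔV = (446 kPa)(10.1 − 22.8 L) = -5664 J.
After step 1: P = 446 kPa, V = 10.1 L, T = 159.5 K.
Step 2 (adiabatic): W = (P₁V₁ − P₂V₂)/(γ−1) = (4505 − 5879)/0.4 = -3436 J.
W_total = -5664 − 3436 = -9101 J.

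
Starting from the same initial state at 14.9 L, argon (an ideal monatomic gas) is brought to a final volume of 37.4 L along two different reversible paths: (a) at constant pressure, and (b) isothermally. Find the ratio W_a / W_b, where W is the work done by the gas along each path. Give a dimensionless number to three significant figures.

W_a / W_b ≈ 1.64

Path (a) isobaric: W = P₁(V₂ − V₁) → W_a/(P₁V₁) = 1.51.
Path (b) isothermal: W = P₁V₁ ln(V₂/V₁) → W_b/(P₁V₁) = 0.9203.
W_a / W_b = 1.51 / 0.9203 = 1.641.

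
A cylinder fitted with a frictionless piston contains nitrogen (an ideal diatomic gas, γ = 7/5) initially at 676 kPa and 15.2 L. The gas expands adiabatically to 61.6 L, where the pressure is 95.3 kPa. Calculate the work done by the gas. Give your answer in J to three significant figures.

W ≈ 11000 J

Adiabatic: W = (P₁V₁ − P₂V₂)/(γ − 1) with γ = 7/5.
P₁V₁ = 10275 J, P₂V₂ = 5870 J.
W = (10275 − 5870) / 0.4 = 11012 J.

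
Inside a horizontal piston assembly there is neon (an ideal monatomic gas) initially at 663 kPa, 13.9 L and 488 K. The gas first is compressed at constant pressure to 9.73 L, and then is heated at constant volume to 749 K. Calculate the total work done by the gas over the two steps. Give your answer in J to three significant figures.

Step 1 (isobaric): W = PΔV = (663 kPa)(9.73 − 13.9 L) = -2765 J.
Step 2 (isochoric): W = 0 (constant volume).
W_total = -2765 + 0 = -2765 J.

W_total ≈ -2760 J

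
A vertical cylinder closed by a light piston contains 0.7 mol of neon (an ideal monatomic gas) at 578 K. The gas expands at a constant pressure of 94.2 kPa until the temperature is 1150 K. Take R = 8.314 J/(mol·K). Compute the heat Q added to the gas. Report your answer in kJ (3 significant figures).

Isobaric: W = nRΔT = (0.7)(8.314)(572) = 3329 J.
ΔU = nCᵥΔT with Cᵥ = 3R/2: ΔU = (0.7)(12.47)(572) = 4993 J.
Q = ΔU + W = 4993 + 3329 = 8322 J.

Q ≈ 8.32 kJ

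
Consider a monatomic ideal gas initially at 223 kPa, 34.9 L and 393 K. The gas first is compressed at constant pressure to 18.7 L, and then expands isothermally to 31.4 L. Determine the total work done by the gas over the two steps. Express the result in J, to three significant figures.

W_total ≈ -1450 J

Step 1 (isobaric): W = PΔV = (223 kPa)(18.7 − 34.9 L) = -3613 J.
After step 1: P = 223 kPa, V = 18.7 L, T = 210.6 K.
Step 2 (isothermal): W = P₁V₁ ln(V₂/V₁) = (4170) ln(31.4/18.7) = 2161 J.
W_total = -3613 + 2161 = -1451 J.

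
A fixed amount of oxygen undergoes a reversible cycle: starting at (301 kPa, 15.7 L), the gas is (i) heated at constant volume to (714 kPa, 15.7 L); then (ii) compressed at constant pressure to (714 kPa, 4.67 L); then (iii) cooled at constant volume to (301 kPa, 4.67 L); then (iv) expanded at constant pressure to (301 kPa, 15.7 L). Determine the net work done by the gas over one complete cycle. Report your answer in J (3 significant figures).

Constant-volume legs do no work.
W(ii) = (714)(4.67 − 15.7) = -7875 J; W(iv) = (301)(15.7 − 4.67) = 3320 J.
W_net = -7875 + 3320 = -4555 J (the counter-clockwise enclosed area).

W_net ≈ -4560 J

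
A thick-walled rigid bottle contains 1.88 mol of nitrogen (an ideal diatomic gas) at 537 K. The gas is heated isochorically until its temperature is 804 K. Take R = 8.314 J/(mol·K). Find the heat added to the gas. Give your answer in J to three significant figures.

Constant volume ⇒ W = 0, so Q = ΔU = nCᵥΔT with Cᵥ = 5R/2 = 20.79 J/(mol·K).
ΔU = (1.88)(20.79)(804 − 537) = 10433 J.

Q ≈ 10400 J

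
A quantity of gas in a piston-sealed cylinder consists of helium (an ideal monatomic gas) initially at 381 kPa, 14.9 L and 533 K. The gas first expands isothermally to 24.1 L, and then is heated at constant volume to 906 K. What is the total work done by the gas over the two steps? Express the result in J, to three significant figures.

Step 1 (isothermal): W = P₁V₁ ln(V₂/V₁) = (5677) ln(24.1/14.9) = 2730 J.
Step 2 (isochoric): W = 0 (constant volume).
W_total = 2730 + 0 = 2730 J.

W_total ≈ 2730 J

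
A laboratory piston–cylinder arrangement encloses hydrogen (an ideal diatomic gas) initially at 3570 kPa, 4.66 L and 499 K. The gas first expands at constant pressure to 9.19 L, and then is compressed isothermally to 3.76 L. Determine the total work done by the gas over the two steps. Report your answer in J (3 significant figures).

W_total ≈ -13100 J

Step 1 (isobaric): W = PΔV = (3570 kPa)(9.19 − 4.66 L) = 16172 J.
After step 1: P = 3570 kPa, V = 9.19 L, T = 984.1 K.
Step 2 (isothermal): W = P₁V₁ ln(V₂/V₁) = (32808) ln(3.76/9.19) = -29321 J.
W_total = 16172 − 29321 = -13149 J.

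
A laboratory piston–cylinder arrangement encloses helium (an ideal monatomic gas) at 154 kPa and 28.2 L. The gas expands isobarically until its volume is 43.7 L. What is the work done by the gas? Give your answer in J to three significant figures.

W ≈ 2390 J

Isobaric: W = P ΔV.
W = (154 kPa)(43.7 − 28.2 L) = (154)(15.5) = 2387 J.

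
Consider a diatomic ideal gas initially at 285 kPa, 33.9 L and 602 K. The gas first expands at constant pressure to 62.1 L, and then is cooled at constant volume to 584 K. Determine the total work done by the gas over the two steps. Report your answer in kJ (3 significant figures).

W_total ≈ 8.04 kJ

Step 1 (isobaric): W = PΔV = (285 kPa)(62.1 − 33.9 L) = 8037 J.
Step 2 (isochoric): W = 0 (constant volume).
W_total = 8037 + 0 = 8037 J.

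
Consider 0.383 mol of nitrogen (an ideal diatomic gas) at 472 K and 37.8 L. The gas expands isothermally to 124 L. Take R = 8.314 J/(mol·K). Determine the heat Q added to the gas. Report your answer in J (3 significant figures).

Q ≈ 1790 J

Isothermal ⇒ ΔU = 0, so Q = W = nRT ln(V₂/V₁).
Q = (0.383)(8.314)(472) ln(124/37.8) = 1503 × 1.188 = 1785 J.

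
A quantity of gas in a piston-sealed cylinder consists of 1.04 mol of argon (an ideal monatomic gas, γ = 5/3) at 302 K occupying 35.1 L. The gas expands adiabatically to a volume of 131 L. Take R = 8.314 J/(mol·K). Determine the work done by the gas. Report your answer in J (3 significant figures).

W ≈ 2290 J

Adiabatic: TV^(γ−1) = const with γ = 5/3.
T₂ = T₁ (V₁/V₂)^(γ−1) = 302 × (35.1/131)^0.667 = 302 × 0.4156 = 125.5 K.
W_by = nCᵥ(T₁ − T₂) = (1.04)(12.47)(302 − 125.5) = 2289 J.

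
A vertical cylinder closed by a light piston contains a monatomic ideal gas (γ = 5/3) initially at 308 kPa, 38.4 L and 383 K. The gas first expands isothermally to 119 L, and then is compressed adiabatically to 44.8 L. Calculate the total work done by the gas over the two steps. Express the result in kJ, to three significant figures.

W_total ≈ -2.91 kJ

Step 1 (isothermal): W = P₁V₁ ln(V₂/V₁) = (11827) ln(119/38.4) = 13377 J.
After step 1: P = 99.39 kPa, V = 119 L, T = 383 K.
Step 2 (adiabatic): W = (P₁V₁ − P₂V₂)/(γ−1) = (11827 − 22684)/0.667 = -16286 J.
W_total = 13377 − 16286 = -2909 J.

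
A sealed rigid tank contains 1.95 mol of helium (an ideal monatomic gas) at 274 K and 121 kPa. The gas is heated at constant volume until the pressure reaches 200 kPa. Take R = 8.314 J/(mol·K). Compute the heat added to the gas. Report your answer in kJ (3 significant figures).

Constant volume ⇒ W = 0, so Q = ΔU = nCᵥΔT with Cᵥ = 3R/2 = 12.47 J/(mol·K).
At constant V, T₂/T₁ = P₂/P₁ ⇒ ΔT = T₁(P₂/P₁ − 1) = 274·(200/121 − 1) = 178.9 K.
ΔU = (1.95)(12.47)(178.9) = 4350 J.

Q ≈ 4.35 kJ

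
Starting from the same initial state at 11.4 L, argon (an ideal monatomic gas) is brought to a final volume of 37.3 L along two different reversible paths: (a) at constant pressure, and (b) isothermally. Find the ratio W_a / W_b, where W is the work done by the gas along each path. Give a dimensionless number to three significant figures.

Path (a) isobaric: W = P₁(V₂ − V₁) → W_a/(P₁V₁) = 2.272.
Path (b) isothermal: W = P₁V₁ ln(V₂/V₁) → W_b/(P₁V₁) = 1.185.
W_a / W_b = 2.272 / 1.185 = 1.917.

W_a / W_b ≈ 1.92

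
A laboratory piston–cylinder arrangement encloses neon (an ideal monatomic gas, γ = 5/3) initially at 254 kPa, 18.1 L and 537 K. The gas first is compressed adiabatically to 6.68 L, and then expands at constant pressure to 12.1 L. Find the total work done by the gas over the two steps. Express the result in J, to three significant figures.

Step 1 (adiabatic): W = (P₁V₁ − P₂V₂)/(γ−1) = (4597 − 8935)/0.667 = -6507 J.
After step 1: P = 1338 kPa, V = 6.68 L, T = 1044 K.
Step 2 (isobaric): W = PΔV = (1338 kPa)(12.1 − 6.68 L) = 7250 J.
W_total = -6507 + 7250 = 743 J.

W_total ≈ 743 J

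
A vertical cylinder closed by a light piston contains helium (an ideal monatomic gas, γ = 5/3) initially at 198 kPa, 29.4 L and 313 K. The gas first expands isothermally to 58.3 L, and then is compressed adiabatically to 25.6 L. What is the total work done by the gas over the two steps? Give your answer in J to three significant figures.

Step 1 (isothermal): W = P₁V₁ ln(V₂/V₁) = (5821) ln(58.3/29.4) = 3985 J.
After step 1: P = 99.85 kPa, V = 58.3 L, T = 313 K.
Step 2 (adiabatic): W = (P₁V₁ − P₂V₂)/(γ−1) = (5821 − 10076)/0.667 = -6383 J.
W_total = 3985 − 6383 = -2397 J.

W_total ≈ -2400 J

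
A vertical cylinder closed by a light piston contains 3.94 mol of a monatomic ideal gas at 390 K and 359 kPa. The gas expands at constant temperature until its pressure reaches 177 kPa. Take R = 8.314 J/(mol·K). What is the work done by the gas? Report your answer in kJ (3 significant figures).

W ≈ 9.03 kJ

Isothermal process: W = nRT ln(V₂/V₁) = nRT ln(P₁/P₂).
W = (3.94)(8.314)(390) × ln(359/177)
  = 12775 × ln(2.028) = 12775 × 0.7072
W_by_gas = 9034 J.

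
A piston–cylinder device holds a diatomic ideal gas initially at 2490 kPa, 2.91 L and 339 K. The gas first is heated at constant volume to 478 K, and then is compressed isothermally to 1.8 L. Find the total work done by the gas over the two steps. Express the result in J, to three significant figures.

W_total ≈ -4910 J

Step 1 (isochoric): W = 0 (constant volume).
After step 1: P = 3511 kPa (V unchanged).
Step 2 (isothermal): W = P₁V₁ ln(V₂/V₁) = (10217) ln(1.8/2.91) = -4908 J.
W_total = 0 − 4908 = -4908 J.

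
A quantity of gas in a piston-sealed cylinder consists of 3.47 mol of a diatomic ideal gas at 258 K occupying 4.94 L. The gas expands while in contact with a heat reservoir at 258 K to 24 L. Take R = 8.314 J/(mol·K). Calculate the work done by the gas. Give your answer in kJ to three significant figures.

W ≈ 11.8 kJ

Isothermal: W = nRT ln(V₂/V₁).
W = (3.47)(8.314)(258) × ln(24/4.94)
  = 7443 × 1.581
W_by_gas = 11765 J.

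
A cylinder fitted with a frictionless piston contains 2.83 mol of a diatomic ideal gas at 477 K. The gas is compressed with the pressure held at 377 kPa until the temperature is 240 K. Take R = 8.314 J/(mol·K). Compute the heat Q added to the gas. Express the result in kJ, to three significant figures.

Isobaric: W = nRΔT = (2.83)(8.314)(-237) = -5576 J.
ΔU = nCᵥΔT with Cᵥ = 5R/2: ΔU = (2.83)(20.79)(-237) = -13941 J.
Q = ΔU + W = -13941 − 5576 = -19517 J.

Q ≈ -19.5 kJ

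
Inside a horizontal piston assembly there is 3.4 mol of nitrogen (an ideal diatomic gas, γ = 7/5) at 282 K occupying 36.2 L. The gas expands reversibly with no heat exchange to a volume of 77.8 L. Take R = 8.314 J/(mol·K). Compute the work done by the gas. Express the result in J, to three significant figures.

Adiabatic: TV^(γ−1) = const with γ = 7/5.
T₂ = T₁ (V₁/V₂)^(γ−1) = 282 × (36.2/77.8)^0.4 = 282 × 0.7364 = 207.7 K.
W_by = nCᵥ(T₁ − T₂) = (3.4)(20.79)(282 − 207.7) = 5254 J.

W ≈ 5250 J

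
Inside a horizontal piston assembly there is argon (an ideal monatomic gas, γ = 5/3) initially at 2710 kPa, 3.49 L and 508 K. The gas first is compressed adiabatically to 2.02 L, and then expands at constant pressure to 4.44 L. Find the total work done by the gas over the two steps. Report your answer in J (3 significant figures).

W_total ≈ 10100 J

Step 1 (adiabatic): W = (P₁V₁ − P₂V₂)/(γ−1) = (9458 − 13618)/0.667 = -6240 J.
After step 1: P = 6742 kPa, V = 2.02 L, T = 731.4 K.
Step 2 (isobaric): W = PΔV = (6742 kPa)(4.44 − 2.02 L) = 16315 J.
W_total = -6240 + 16315 = 10075 J.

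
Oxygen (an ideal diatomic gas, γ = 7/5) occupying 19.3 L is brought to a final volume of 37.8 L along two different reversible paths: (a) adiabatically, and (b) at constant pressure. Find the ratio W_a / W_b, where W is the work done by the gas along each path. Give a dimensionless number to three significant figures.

W_a / W_b ≈ 0.615

Path (a) adiabatic: W = P₁V₁(1 − (V₁/V₂)^(γ−1))/(γ−1) → W_a/(P₁V₁) = 0.5894.
Path (b) isobaric: W = P₁(V₂ − V₁) → W_b/(P₁V₁) = 0.9585.
W_a / W_b = 0.5894 / 0.9585 = 0.6149.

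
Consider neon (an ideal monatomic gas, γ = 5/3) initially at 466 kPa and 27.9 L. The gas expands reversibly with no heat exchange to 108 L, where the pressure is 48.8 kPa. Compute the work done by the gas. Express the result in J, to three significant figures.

W ≈ 11600 J

Adiabatic: W = (P₁V₁ − P₂V₂)/(γ − 1) with γ = 5/3.
P₁V₁ = 13001 J, P₂V₂ = 5270 J.
W = (13001 − 5270) / 0.6667 = 11596 J.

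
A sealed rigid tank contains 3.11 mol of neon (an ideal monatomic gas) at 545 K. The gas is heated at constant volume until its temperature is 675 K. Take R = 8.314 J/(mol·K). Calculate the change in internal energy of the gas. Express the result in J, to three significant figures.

ΔU ≈ 5040 J

Constant volume ⇒ W = 0, so Q = ΔU = nCᵥΔT with Cᵥ = 3R/2 = 12.47 J/(mol·K).
ΔU = (3.11)(12.47)(675 − 545) = 5042 J.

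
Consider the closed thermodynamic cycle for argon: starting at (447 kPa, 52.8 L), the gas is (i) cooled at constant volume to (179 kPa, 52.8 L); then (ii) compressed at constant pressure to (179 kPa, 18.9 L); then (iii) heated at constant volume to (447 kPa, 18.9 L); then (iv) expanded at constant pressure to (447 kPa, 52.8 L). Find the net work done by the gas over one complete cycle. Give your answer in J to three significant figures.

Constant-volume legs do no work.
W(ii) = (179)(18.9 − 52.8) = -6068 J; W(iv) = (447)(52.8 − 18.9) = 15153 J.
W_net = -6068 + 15153 = 9085 J (the clockwise enclosed area).

W_net ≈ 9090 J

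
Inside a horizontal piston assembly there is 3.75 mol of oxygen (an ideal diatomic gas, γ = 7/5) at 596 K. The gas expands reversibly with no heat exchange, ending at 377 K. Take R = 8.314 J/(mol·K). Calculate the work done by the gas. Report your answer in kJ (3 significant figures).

Adiabatic ⇒ Q = 0, so W_by = −ΔU = nCᵥ(T₁ − T₂).
Cᵥ = 5R/2 = 20.79 J/(mol·K).
W = (3.75)(20.79)(596 − 377) = 17070 J.

W ≈ 17.1 kJ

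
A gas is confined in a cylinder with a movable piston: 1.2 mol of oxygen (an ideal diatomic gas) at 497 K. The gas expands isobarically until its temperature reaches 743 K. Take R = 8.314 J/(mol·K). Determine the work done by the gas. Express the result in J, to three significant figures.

W ≈ 2450 J

Isobaric: W = P ΔV = nR ΔT.
W = (1.2)(8.314)(743 − 497) = 2454 J.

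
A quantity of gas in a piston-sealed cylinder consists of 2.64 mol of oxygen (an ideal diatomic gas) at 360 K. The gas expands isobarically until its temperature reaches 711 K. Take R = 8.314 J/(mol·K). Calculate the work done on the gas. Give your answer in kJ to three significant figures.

Isobaric: W = P ΔV = nR ΔT.
W = (2.64)(8.314)(711 − 360) = 7704 J.
Work on gas = −W_by = -7704 J.

W ≈ -7.70 kJ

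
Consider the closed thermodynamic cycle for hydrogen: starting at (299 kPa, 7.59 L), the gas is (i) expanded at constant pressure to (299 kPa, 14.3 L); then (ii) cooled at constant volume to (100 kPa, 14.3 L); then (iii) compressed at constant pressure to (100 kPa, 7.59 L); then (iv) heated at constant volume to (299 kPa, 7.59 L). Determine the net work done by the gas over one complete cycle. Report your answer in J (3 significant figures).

Constant-volume legs do no work.
W(i) = (299)(14.3 − 7.59) = 2006 J; W(iii) = (100)(7.59 − 14.3) = -671 J.
W_net = 2006 − 671 = 1335 J (the clockwise enclosed area).

W_net ≈ 1340 J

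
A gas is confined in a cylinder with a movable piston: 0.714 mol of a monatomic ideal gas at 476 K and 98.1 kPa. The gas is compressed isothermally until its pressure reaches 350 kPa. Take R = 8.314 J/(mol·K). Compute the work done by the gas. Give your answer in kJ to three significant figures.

Isothermal process: W = nRT ln(V₂/V₁) = nRT ln(P₁/P₂).
W = (0.714)(8.314)(476) × ln(98.1/350)
  = 2826 × ln(0.2803) = 2826 × -1.272
W_by_gas = -3594 J.

W ≈ -3.59 kJ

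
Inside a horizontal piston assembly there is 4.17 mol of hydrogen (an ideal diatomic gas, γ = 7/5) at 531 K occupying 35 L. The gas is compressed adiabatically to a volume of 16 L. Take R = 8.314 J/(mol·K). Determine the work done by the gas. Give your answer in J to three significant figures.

W ≈ -16900 J

Adiabatic: TV^(γ−1) = const with γ = 7/5.
T₂ = T₁ (V₁/V₂)^(γ−1) = 531 × (35/16)^0.4 = 531 × 1.368 = 726.2 K.
W_by = nCᵥ(T₁ − T₂) = (4.17)(20.79)(531 − 726.2) = -16921 J.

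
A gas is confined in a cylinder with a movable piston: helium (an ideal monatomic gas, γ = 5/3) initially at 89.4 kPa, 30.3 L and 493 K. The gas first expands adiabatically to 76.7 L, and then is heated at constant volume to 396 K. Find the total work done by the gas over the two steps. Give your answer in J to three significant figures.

Step 1 (adiabatic): W = (P₁V₁ − P₂V₂)/(γ−1) = (2709 − 1458)/0.667 = 1876 J.
Step 2 (isochoric): W = 0 (constant volume).
W_total = 1876 + 0 = 1876 J.

W_total ≈ 1880 J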